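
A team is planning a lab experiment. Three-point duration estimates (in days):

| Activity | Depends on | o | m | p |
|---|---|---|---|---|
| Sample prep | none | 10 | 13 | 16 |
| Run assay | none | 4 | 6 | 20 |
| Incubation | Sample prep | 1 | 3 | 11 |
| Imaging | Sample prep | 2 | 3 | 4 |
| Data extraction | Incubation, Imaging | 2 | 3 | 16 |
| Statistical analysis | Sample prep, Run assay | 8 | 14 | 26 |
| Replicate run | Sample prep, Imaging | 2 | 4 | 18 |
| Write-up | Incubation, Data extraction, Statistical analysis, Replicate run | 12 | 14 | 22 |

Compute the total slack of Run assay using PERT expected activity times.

5 days

te_Sample prep = (10 + 4·13 + 16)/6 = 78/6 = 13
te_Run assay = (4 + 4·6 + 20)/6 = 48/6 = 8
te_Incubation = (1 + 4·3 + 11)/6 = 24/6 = 4
te_Imaging = (2 + 4·3 + 4)/6 = 18/6 = 3
te_Data extraction = (2 + 4·3 + 16)/6 = 30/6 = 5
te_Statistical analysis = (8 + 4·14 + 26)/6 = 90/6 = 15
te_Replicate run = (2 + 4·4 + 18)/6 = 36/6 = 6
te_Write-up = (12 + 4·14 + 22)/6 = 90/6 = 15

Forward pass:
ES_Sample prep = 0; EF_Sample prep = 13
ES_Run assay = 0; EF_Run assay = 8
ES_Incubation = 13; EF_Incubation = 13+4 = 17
ES_Imaging = 13; EF_Imaging = 13+3 = 16
ES_Data extraction = max(EF_Incubation=17, EF_Imaging=16) = 17; EF_Data extraction = 17+5 = 22
ES_Statistical analysis = max(EF_Sample prep=13, EF_Run assay=8) = 13; EF_Statistical analysis = 13+15 = 28
ES_Replicate run = max(EF_Sample prep=13, EF_Imaging=16) = 16; EF_Replicate run = 16+6 = 22
ES_Write-up = max(EF_Incubation=17, EF_Data extraction=22, EF_Statistical analysis=28, EF_Replicate run=22) = 28; EF_Write-up = 28+15 = 43
Expected project duration μ = 43 days. Critical path: Sample prep → Statistical analysis → Write-up.

Backward pass:
LF_Write-up = 43; LS_Write-up = 43−15 = 28
LF_Replicate run = LS_Write-up = 28; LS_Replicate run = 28−6 = 22
LF_Statistical analysis = LS_Write-up = 28; LS_Statistical analysis = 28−15 = 13
LF_Data extraction = LS_Write-up = 28; LS_Data extraction = 28−5 = 23
LF_Imaging = min(LS_Data extraction=23, LS_Replicate run=22) = 22; LS_Imaging = 22−3 = 19
LF_Incubation = min(LS_Data extraction=23, LS_Write-up=28) = 23; LS_Incubation = 23−4 = 19
LF_Run assay = LS_Statistical analysis = 13; LS_Run assay = 13−8 = 5
LF_Sample prep = min(LS_Incubation=19, LS_Imaging=19, LS_Statistical analysis=13, LS_Replicate run=22) = 13; LS_Sample prep = 13−13 = 0
Slack_Run assay = LS_Run assay − ES_Run assay = 5 − 0 = 5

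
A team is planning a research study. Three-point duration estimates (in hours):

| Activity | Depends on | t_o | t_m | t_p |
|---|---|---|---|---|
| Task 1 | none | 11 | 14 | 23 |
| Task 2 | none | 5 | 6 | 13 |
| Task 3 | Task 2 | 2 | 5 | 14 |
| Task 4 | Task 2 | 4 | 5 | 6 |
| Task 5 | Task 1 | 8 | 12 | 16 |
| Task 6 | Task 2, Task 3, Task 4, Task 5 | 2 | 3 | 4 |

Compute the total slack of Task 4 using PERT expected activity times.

te_Task 1 = (11 + 4·14 + 23)/6 = 90/6 = 15
te_Task 2 = (5 + 4·6 + 13)/6 = 42/6 = 7
te_Task 3 = (2 + 4·5 + 14)/6 = 36/6 = 6
te_Task 4 = (4 + 4·5 + 6)/6 = 30/6 = 5
te_Task 5 = (8 + 4·12 + 16)/6 = 72/6 = 12
te_Task 6 = (2 + 4·3 + 4)/6 = 18/6 = 3

Forward pass:
ES_Task 1 = 0; EF_Task 1 = 15
ES_Task 2 = 0; EF_Task 2 = 7
ES_Task 3 = 7; EF_Task 3 = 7+6 = 13
ES_Task 4 = 7; EF_Task 4 = 7+5 = 12
ES_Task 5 = 15; EF_Task 5 = 15+12 = 27
ES_Task 6 = max(EF_Task 2=7, EF_Task 3=13, EF_Task 4=12, EF_Task 5=27) = 27; EF_Task 6 = 27+3 = 30
Expected project duration μ = 30 hours. Critical path: Task 1 → Task 5 → Task 6.

Backward pass:
LF_Task 6 = 30; LS_Task 6 = 30−3 = 27
LF_Task 5 = LS_Task 6 = 27; LS_Task 5 = 27−12 = 15
LF_Task 4 = LS_Task 6 = 27; LS_Task 4 = 27−5 = 22
LF_Task 3 = LS_Task 6 = 27; LS_Task 3 = 27−6 = 21
LF_Task 2 = min(LS_Task 3=21, LS_Task 4=22, LS_Task 6=27) = 21; LS_Task 2 = 21−7 = 14
LF_Task 1 = LS_Task 5 = 15; LS_Task 1 = 15−15 = 0
Slack_Task 4 = LS_Task 4 − ES_Task 4 = 22 − 7 = 15

15 hours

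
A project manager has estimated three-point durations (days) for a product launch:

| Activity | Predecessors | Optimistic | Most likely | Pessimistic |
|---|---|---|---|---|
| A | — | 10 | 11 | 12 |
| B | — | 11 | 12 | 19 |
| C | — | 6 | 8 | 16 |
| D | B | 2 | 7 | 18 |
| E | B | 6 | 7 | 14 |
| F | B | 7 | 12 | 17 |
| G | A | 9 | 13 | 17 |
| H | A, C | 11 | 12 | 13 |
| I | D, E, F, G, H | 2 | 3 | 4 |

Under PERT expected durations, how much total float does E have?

te_A = (10 + 4·11 + 12)/6 = 66/6 = 11
te_B = (11 + 4·12 + 19)/6 = 78/6 = 13
te_C = (6 + 4·8 + 16)/6 = 54/6 = 9
te_D = (2 + 4·7 + 18)/6 = 48/6 = 8
te_E = (6 + 4·7 + 14)/6 = 48/6 = 8
te_F = (7 + 4·12 + 17)/6 = 72/6 = 12
te_G = (9 + 4·13 + 17)/6 = 78/6 = 13
te_H = (11 + 4·12 + 13)/6 = 72/6 = 12
te_I = (2 + 4·3 + 4)/6 = 18/6 = 3

Forward pass:
ES_A = 0; EF_A = 11
ES_B = 0; EF_B = 13
ES_C = 0; EF_C = 9
ES_D = 13; EF_D = 13+8 = 21
ES_E = 13; EF_E = 13+8 = 21
ES_F = 13; EF_F = 13+12 = 25
ES_G = 11; EF_G = 11+13 = 24
ES_H = max(EF_A=11, EF_C=9) = 11; EF_H = 11+12 = 23
ES_I = max(EF_D=21, EF_E=21, EF_F=25, EF_G=24, EF_H=23) = 25; EF_I = 25+3 = 28
Expected project duration μ = 28 days. Critical path: B → F → I.

Backward pass:
LF_I = 28; LS_I = 28−3 = 25
LF_H = LS_I = 25; LS_H = 25−12 = 13
LF_G = LS_I = 25; LS_G = 25−13 = 12
LF_F = LS_I = 25; LS_F = 25−12 = 13
LF_E = LS_I = 25; LS_E = 25−8 = 17
LF_D = LS_I = 25; LS_D = 25−8 = 17
LF_C = LS_H = 13; LS_C = 13−9 = 4
LF_B = min(LS_D=17, LS_E=17, LS_F=13) = 13; LS_B = 13−13 = 0
LF_A = min(LS_G=12, LS_H=13) = 12; LS_A = 12−11 = 1
Slack_E = LS_E − ES_E = 17 − 13 = 4

4 days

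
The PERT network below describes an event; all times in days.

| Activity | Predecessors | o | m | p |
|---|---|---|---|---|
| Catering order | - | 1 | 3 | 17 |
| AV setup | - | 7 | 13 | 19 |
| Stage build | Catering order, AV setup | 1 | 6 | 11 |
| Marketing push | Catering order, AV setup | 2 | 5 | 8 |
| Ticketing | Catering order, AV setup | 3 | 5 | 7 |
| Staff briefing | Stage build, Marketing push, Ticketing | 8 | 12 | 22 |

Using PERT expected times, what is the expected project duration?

32 days

te_Catering order = (1 + 4·3 + 17)/6 = 30/6 = 5
te_AV setup = (7 + 4·13 + 19)/6 = 78/6 = 13
te_Stage build = (1 + 4·6 + 11)/6 = 36/6 = 6
te_Marketing push = (2 + 4·5 + 8)/6 = 30/6 = 5
te_Ticketing = (3 + 4·5 + 7)/6 = 30/6 = 5
te_Staff briefing = (8 + 4·12 + 22)/6 = 78/6 = 13

Forward pass:
ES_Catering order = 0; EF_Catering order = 5
ES_AV setup = 0; EF_AV setup = 13
ES_Stage build = max(EF_Catering order=5, EF_AV setup=13) = 13; EF_Stage build = 13+6 = 19
ES_Marketing push = max(EF_Catering order=5, EF_AV setup=13) = 13; EF_Marketing push = 13+5 = 18
ES_Ticketing = max(EF_Catering order=5, EF_AV setup=13) = 13; EF_Ticketing = 13+5 = 18
ES_Staff briefing = max(EF_Stage build=19, EF_Marketing push=18, EF_Ticketing=18) = 19; EF_Staff briefing = 19+13 = 32
Expected project duration μ = 32 days. Critical path: AV setup → Stage build → Staff briefing.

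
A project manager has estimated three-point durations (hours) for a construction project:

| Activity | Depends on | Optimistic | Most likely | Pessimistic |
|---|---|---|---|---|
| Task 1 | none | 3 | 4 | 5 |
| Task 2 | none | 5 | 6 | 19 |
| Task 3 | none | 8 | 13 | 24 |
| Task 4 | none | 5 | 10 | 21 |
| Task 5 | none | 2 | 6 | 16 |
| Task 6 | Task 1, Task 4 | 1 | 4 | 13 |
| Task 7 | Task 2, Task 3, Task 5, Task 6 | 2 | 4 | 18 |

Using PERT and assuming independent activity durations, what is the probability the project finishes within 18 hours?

0.174

te_Task 1 = (3 + 4·4 + 5)/6 = 24/6 = 4; σ²_Task 1 = ((5−3)/6)² = 0.111
te_Task 2 = (5 + 4·6 + 19)/6 = 48/6 = 8; σ²_Task 2 = ((19−5)/6)² = 5.444
te_Task 3 = (8 + 4·13 + 24)/6 = 84/6 = 14; σ²_Task 3 = ((24−8)/6)² = 7.111
te_Task 4 = (5 + 4·10 + 21)/6 = 66/6 = 11; σ²_Task 4 = ((21−5)/6)² = 7.111
te_Task 5 = (2 + 4·6 + 16)/6 = 42/6 = 7; σ²_Task 5 = ((16−2)/6)² = 5.444
te_Task 6 = (1 + 4·4 + 13)/6 = 30/6 = 5; σ²_Task 6 = ((13−1)/6)² = 4.000
te_Task 7 = (2 + 4·4 + 18)/6 = 36/6 = 6; σ²_Task 7 = ((18−2)/6)² = 7.111

Forward pass:
ES_Task 1 = 0; EF_Task 1 = 4
ES_Task 2 = 0; EF_Task 2 = 8
ES_Task 3 = 0; EF_Task 3 = 14
ES_Task 4 = 0; EF_Task 4 = 11
ES_Task 5 = 0; EF_Task 5 = 7
ES_Task 6 = max(EF_Task 1=4, EF_Task 4=11) = 11; EF_Task 6 = 11+5 = 16
ES_Task 7 = max(EF_Task 2=8, EF_Task 3=14, EF_Task 5=7, EF_Task 6=16) = 16; EF_Task 7 = 16+6 = 22
Expected project duration μ = 22 hours. Critical path: Task 4 → Task 6 → Task 7.

Variance along critical path = 7.111 + 4.000 + 7.111 = 18.222; σ = √18.222 = 4.269 hours.
Z = (18 − 22) / 4.269 = -0.937
P(T ≤ 18) = Φ(-0.937) ≈ 0.174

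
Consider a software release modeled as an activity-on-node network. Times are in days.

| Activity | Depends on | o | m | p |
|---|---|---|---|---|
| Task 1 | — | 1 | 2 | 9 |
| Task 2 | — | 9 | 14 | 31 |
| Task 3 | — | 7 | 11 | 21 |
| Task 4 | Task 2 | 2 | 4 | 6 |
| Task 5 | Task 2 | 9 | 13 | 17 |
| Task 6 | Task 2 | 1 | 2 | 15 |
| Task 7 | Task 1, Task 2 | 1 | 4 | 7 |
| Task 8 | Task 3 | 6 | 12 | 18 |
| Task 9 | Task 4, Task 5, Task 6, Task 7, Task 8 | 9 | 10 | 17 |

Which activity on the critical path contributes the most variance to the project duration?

Task 2

te_Task 1 = (1 + 4·2 + 9)/6 = 18/6 = 3; σ²_Task 1 = ((9−1)/6)² = 1.778
te_Task 2 = (9 + 4·14 + 31)/6 = 96/6 = 16; σ²_Task 2 = ((31−9)/6)² = 13.444
te_Task 3 = (7 + 4·11 + 21)/6 = 72/6 = 12; σ²_Task 3 = ((21−7)/6)² = 5.444
te_Task 4 = (2 + 4·4 + 6)/6 = 24/6 = 4; σ²_Task 4 = ((6−2)/6)² = 0.444
te_Task 5 = (9 + 4·13 + 17)/6 = 78/6 = 13; σ²_Task 5 = ((17−9)/6)² = 1.778
te_Task 6 = (1 + 4·2 + 15)/6 = 24/6 = 4; σ²_Task 6 = ((15−1)/6)² = 5.444
te_Task 7 = (1 + 4·4 + 7)/6 = 24/6 = 4; σ²_Task 7 = ((7−1)/6)² = 1.000
te_Task 8 = (6 + 4·12 + 18)/6 = 72/6 = 12; σ²_Task 8 = ((18−6)/6)² = 4.000
te_Task 9 = (9 + 4·10 + 17)/6 = 66/6 = 11; σ²_Task 9 = ((17−9)/6)² = 1.778

Forward pass:
ES_Task 1 = 0; EF_Task 1 = 3
ES_Task 2 = 0; EF_Task 2 = 16
ES_Task 3 = 0; EF_Task 3 = 12
ES_Task 4 = 16; EF_Task 4 = 16+4 = 20
ES_Task 5 = 16; EF_Task 5 = 16+13 = 29
ES_Task 6 = 16; EF_Task 6 = 16+4 = 20
ES_Task 7 = max(EF_Task 1=3, EF_Task 2=16) = 16; EF_Task 7 = 16+4 = 20
ES_Task 8 = 12; EF_Task 8 = 12+12 = 24
ES_Task 9 = max(EF_Task 4=20, EF_Task 5=29, EF_Task 6=20, EF_Task 7=20, EF_Task 8=24) = 29; EF_Task 9 = 29+11 = 40
Expected project duration μ = 40 days. Critical path: Task 2 → Task 5 → Task 9.

Variances on critical path: σ²_Task 2=13.444, σ²_Task 5=1.778, σ²_Task 9=1.778.
Largest is σ²_Task 2 = 13.444.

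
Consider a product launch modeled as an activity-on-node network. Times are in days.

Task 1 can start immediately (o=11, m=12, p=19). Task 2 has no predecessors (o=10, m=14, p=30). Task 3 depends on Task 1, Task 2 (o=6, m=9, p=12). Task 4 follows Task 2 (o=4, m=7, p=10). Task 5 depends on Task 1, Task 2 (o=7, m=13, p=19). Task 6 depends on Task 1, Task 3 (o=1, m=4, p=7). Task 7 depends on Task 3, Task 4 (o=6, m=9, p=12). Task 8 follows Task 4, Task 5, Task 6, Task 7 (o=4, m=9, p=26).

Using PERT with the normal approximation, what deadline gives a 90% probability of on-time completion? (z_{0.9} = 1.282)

51.6 days

te_Task 1 = (11 + 4·12 + 19)/6 = 78/6 = 13; σ²_Task 1 = ((19−11)/6)² = 1.778
te_Task 2 = (10 + 4·14 + 30)/6 = 96/6 = 16; σ²_Task 2 = ((30−10)/6)² = 11.111
te_Task 3 = (6 + 4·9 + 12)/6 = 54/6 = 9; σ²_Task 3 = ((12−6)/6)² = 1.000
te_Task 4 = (4 + 4·7 + 10)/6 = 42/6 = 7; σ²_Task 4 = ((10−4)/6)² = 1.000
te_Task 5 = (7 + 4·13 + 19)/6 = 78/6 = 13; σ²_Task 5 = ((19−7)/6)² = 4.000
te_Task 6 = (1 + 4·4 + 7)/6 = 24/6 = 4; σ²_Task 6 = ((7−1)/6)² = 1.000
te_Task 7 = (6 + 4·9 + 12)/6 = 54/6 = 9; σ²_Task 7 = ((12−6)/6)² = 1.000
te_Task 8 = (4 + 4·9 + 26)/6 = 66/6 = 11; σ²_Task 8 = ((26−4)/6)² = 13.444

Forward pass:
ES_Task 1 = 0; EF_Task 1 = 13
ES_Task 2 = 0; EF_Task 2 = 16
ES_Task 3 = max(EF_Task 1=13, EF_Task 2=16) = 16; EF_Task 3 = 16+9 = 25
ES_Task 4 = 16; EF_Task 4 = 16+7 = 23
ES_Task 5 = max(EF_Task 1=13, EF_Task 2=16) = 16; EF_Task 5 = 16+13 = 29
ES_Task 6 = max(EF_Task 1=13, EF_Task 3=25) = 25; EF_Task 6 = 25+4 = 29
ES_Task 7 = max(EF_Task 3=25, EF_Task 4=23) = 25; EF_Task 7 = 25+9 = 34
ES_Task 8 = max(EF_Task 4=23, EF_Task 5=29, EF_Task 6=29, EF_Task 7=34) = 34; EF_Task 8 = 34+11 = 45
Expected project duration μ = 45 days. Critical path: Task 2 → Task 3 → Task 7 → Task 8.

Variance along critical path = 11.111 + 1.000 + 1.000 + 13.444 = 26.556; σ = 5.153 days.
D = μ + z·σ = 45 + 1.282·5.153 = 51.6 days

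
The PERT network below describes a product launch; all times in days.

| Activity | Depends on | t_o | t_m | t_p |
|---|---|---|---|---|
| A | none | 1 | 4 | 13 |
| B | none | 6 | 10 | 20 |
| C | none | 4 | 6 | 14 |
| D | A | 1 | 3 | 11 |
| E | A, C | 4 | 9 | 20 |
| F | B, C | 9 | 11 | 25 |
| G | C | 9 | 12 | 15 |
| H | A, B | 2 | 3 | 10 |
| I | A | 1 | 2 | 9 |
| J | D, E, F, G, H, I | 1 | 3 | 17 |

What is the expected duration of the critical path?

te_A = (1 + 4·4 + 13)/6 = 30/6 = 5
te_B = (6 + 4·10 + 20)/6 = 66/6 = 11
te_C = (4 + 4·6 + 14)/6 = 42/6 = 7
te_D = (1 + 4·3 + 11)/6 = 24/6 = 4
te_E = (4 + 4·9 + 20)/6 = 60/6 = 10
te_F = (9 + 4·11 + 25)/6 = 78/6 = 13
te_G = (9 + 4·12 + 15)/6 = 72/6 = 12
te_H = (2 + 4·3 + 10)/6 = 24/6 = 4
te_I = (1 + 4·2 + 9)/6 = 18/6 = 3
te_J = (1 + 4·3 + 17)/6 = 30/6 = 5

Forward pass:
ES_A = 0; EF_A = 5
ES_B = 0; EF_B = 11
ES_C = 0; EF_C = 7
ES_D = 5; EF_D = 5+4 = 9
ES_E = max(EF_A=5, EF_C=7) = 7; EF_E = 7+10 = 17
ES_F = max(EF_B=11, EF_C=7) = 11; EF_F = 11+13 = 24
ES_G = 7; EF_G = 7+12 = 19
ES_H = max(EF_A=5, EF_B=11) = 11; EF_H = 11+4 = 15
ES_I = 5; EF_I = 5+3 = 8
ES_J = max(EF_D=9, EF_E=17, EF_F=24, EF_G=19, EF_H=15, EF_I=8) = 24; EF_J = 24+5 = 29
Expected project duration μ = 29 days. Critical path: B → F → J.

29 days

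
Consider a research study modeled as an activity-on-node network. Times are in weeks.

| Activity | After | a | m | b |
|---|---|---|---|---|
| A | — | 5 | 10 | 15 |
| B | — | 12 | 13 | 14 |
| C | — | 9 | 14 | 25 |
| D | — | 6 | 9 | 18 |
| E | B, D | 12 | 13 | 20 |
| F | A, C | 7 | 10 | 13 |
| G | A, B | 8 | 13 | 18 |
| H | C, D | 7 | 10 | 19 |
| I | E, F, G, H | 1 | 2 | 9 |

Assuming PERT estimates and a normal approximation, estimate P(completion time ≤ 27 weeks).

0.059

te_A = (5 + 4·10 + 15)/6 = 60/6 = 10; σ²_A = ((15−5)/6)² = 2.778
te_B = (12 + 4·13 + 14)/6 = 78/6 = 13; σ²_B = ((14−12)/6)² = 0.111
te_C = (9 + 4·14 + 25)/6 = 90/6 = 15; σ²_C = ((25−9)/6)² = 7.111
te_D = (6 + 4·9 + 18)/6 = 60/6 = 10; σ²_D = ((18−6)/6)² = 4.000
te_E = (12 + 4·13 + 20)/6 = 84/6 = 14; σ²_E = ((20−12)/6)² = 1.778
te_F = (7 + 4·10 + 13)/6 = 60/6 = 10; σ²_F = ((13−7)/6)² = 1.000
te_G = (8 + 4·13 + 18)/6 = 78/6 = 13; σ²_G = ((18−8)/6)² = 2.778
te_H = (7 + 4·10 + 19)/6 = 66/6 = 11; σ²_H = ((19−7)/6)² = 4.000
te_I = (1 + 4·2 + 9)/6 = 18/6 = 3; σ²_I = ((9−1)/6)² = 1.778

Forward pass:
ES_A = 0; EF_A = 10
ES_B = 0; EF_B = 13
ES_C = 0; EF_C = 15
ES_D = 0; EF_D = 10
ES_E = max(EF_B=13, EF_D=10) = 13; EF_E = 13+14 = 27
ES_F = max(EF_A=10, EF_C=15) = 15; EF_F = 15+10 = 25
ES_G = max(EF_A=10, EF_B=13) = 13; EF_G = 13+13 = 26
ES_H = max(EF_C=15, EF_D=10) = 15; EF_H = 15+11 = 26
ES_I = max(EF_E=27, EF_F=25, EF_G=26, EF_H=26) = 27; EF_I = 27+3 = 30
Expected project duration μ = 30 weeks. Critical path: B → E → I.

Variance along critical path = 0.111 + 1.778 + 1.778 = 3.667; σ = √3.667 = 1.915 weeks.
Z = (27 − 30) / 1.915 = -1.567
P(T ≤ 27) = Φ(-1.567) ≈ 0.059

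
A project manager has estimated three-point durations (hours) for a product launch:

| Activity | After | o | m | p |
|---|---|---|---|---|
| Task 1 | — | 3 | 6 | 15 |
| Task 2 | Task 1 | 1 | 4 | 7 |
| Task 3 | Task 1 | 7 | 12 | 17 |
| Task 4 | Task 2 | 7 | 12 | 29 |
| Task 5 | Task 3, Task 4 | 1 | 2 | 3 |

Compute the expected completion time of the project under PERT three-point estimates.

27 hours

te_Task 1 = (3 + 4·6 + 15)/6 = 42/6 = 7
te_Task 2 = (1 + 4·4 + 7)/6 = 24/6 = 4
te_Task 3 = (7 + 4·12 + 17)/6 = 72/6 = 12
te_Task 4 = (7 + 4·12 + 29)/6 = 84/6 = 14
te_Task 5 = (1 + 4·2 + 3)/6 = 12/6 = 2

Forward pass:
ES_Task 1 = 0; EF_Task 1 = 7
ES_Task 2 = 7; EF_Task 2 = 7+4 = 11
ES_Task 3 = 7; EF_Task 3 = 7+12 = 19
ES_Task 4 = 11; EF_Task 4 = 11+14 = 25
ES_Task 5 = max(EF_Task 3=19, EF_Task 4=25) = 25; EF_Task 5 = 25+2 = 27
Expected project duration μ = 27 hours. Critical path: Task 1 → Task 2 → Task 4 → Task 5.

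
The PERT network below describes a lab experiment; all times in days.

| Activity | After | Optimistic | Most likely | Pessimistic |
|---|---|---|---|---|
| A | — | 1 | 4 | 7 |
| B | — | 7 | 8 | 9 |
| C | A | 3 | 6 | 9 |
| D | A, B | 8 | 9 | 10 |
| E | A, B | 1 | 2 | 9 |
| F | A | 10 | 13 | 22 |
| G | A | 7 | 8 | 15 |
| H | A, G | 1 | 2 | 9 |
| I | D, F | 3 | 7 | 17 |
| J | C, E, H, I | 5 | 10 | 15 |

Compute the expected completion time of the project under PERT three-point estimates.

te_A = (1 + 4·4 + 7)/6 = 24/6 = 4
te_B = (7 + 4·8 + 9)/6 = 48/6 = 8
te_C = (3 + 4·6 + 9)/6 = 36/6 = 6
te_D = (8 + 4·9 + 10)/6 = 54/6 = 9
te_E = (1 + 4·2 + 9)/6 = 18/6 = 3
te_F = (10 + 4·13 + 22)/6 = 84/6 = 14
te_G = (7 + 4·8 + 15)/6 = 54/6 = 9
te_H = (1 + 4·2 + 9)/6 = 18/6 = 3
te_I = (3 + 4·7 + 17)/6 = 48/6 = 8
te_J = (5 + 4·10 + 15)/6 = 60/6 = 10

Forward pass:
ES_A = 0; EF_A = 4
ES_B = 0; EF_B = 8
ES_C = 4; EF_C = 4+6 = 10
ES_D = max(EF_A=4, EF_B=8) = 8; EF_D = 8+9 = 17
ES_E = max(EF_A=4, EF_B=8) = 8; EF_E = 8+3 = 11
ES_F = 4; EF_F = 4+14 = 18
ES_G = 4; EF_G = 4+9 = 13
ES_H = max(EF_A=4, EF_G=13) = 13; EF_H = 13+3 = 16
ES_I = max(EF_D=17, EF_F=18) = 18; EF_I = 18+8 = 26
ES_J = max(EF_C=10, EF_E=11, EF_H=16, EF_I=26) = 26; EF_J = 26+10 = 36
Expected project duration μ = 36 days. Critical path: A → F → I → J.

36 days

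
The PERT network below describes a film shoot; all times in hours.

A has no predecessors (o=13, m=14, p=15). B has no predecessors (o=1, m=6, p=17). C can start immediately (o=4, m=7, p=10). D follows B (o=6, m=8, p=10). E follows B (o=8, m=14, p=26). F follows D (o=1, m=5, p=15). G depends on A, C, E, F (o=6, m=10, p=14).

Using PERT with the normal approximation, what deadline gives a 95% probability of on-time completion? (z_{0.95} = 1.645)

39.0 hours

te_A = (13 + 4·14 + 15)/6 = 84/6 = 14; σ²_A = ((15−13)/6)² = 0.111
te_B = (1 + 4·6 + 17)/6 = 42/6 = 7; σ²_B = ((17−1)/6)² = 7.111
te_C = (4 + 4·7 + 10)/6 = 42/6 = 7; σ²_C = ((10−4)/6)² = 1.000
te_D = (6 + 4·8 + 10)/6 = 48/6 = 8; σ²_D = ((10−6)/6)² = 0.444
te_E = (8 + 4·14 + 26)/6 = 90/6 = 15; σ²_E = ((26−8)/6)² = 9.000
te_F = (1 + 4·5 + 15)/6 = 36/6 = 6; σ²_F = ((15−1)/6)² = 5.444
te_G = (6 + 4·10 + 14)/6 = 60/6 = 10; σ²_G = ((14−6)/6)² = 1.778

Forward pass:
ES_A = 0; EF_A = 14
ES_B = 0; EF_B = 7
ES_C = 0; EF_C = 7
ES_D = 7; EF_D = 7+8 = 15
ES_E = 7; EF_E = 7+15 = 22
ES_F = 15; EF_F = 15+6 = 21
ES_G = max(EF_A=14, EF_C=7, EF_E=22, EF_F=21) = 22; EF_G = 22+10 = 32
Expected project duration μ = 32 hours. Critical path: B → E → G.

Variance along critical path = 7.111 + 9.000 + 1.778 = 17.889; σ = 4.230 hours.
D = μ + z·σ = 32 + 1.645·4.230 = 39.0 hours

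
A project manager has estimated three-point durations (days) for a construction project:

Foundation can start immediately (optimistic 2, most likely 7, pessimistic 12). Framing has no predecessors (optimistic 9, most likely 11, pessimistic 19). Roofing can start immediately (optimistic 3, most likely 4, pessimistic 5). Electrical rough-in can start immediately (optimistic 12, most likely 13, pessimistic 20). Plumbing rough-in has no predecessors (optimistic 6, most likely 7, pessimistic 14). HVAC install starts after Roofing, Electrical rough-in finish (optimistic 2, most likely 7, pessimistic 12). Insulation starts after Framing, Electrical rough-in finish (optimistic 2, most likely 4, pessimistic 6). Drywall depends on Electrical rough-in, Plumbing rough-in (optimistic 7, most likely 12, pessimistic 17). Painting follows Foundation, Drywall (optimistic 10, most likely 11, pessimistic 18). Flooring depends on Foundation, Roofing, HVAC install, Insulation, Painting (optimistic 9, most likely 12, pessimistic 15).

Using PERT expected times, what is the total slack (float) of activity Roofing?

te_Foundation = (2 + 4·7 + 12)/6 = 42/6 = 7
te_Framing = (9 + 4·11 + 19)/6 = 72/6 = 12
te_Roofing = (3 + 4·4 + 5)/6 = 24/6 = 4
te_Electrical rough-in = (12 + 4·13 + 20)/6 = 84/6 = 14
te_Plumbing rough-in = (6 + 4·7 + 14)/6 = 48/6 = 8
te_HVAC install = (2 + 4·7 + 12)/6 = 42/6 = 7
te_Insulation = (2 + 4·4 + 6)/6 = 24/6 = 4
te_Drywall = (7 + 4·12 + 17)/6 = 72/6 = 12
te_Painting = (10 + 4·11 + 18)/6 = 72/6 = 12
te_Flooring = (9 + 4·12 + 15)/6 = 72/6 = 12

Forward pass:
ES_Foundation = 0; EF_Foundation = 7
ES_Framing = 0; EF_Framing = 12
ES_Roofing = 0; EF_Roofing = 4
ES_Electrical rough-in = 0; EF_Electrical rough-in = 14
ES_Plumbing rough-in = 0; EF_Plumbing rough-in = 8
ES_HVAC install = max(EF_Roofing=4, EF_Electrical rough-in=14) = 14; EF_HVAC install = 14+7 = 21
ES_Insulation = max(EF_Framing=12, EF_Electrical rough-in=14) = 14; EF_Insulation = 14+4 = 18
ES_Drywall = max(EF_Electrical rough-in=14, EF_Plumbing rough-in=8) = 14; EF_Drywall = 14+12 = 26
ES_Painting = max(EF_Foundation=7, EF_Drywall=26) = 26; EF_Painting = 26+12 = 38
ES_Flooring = max(EF_Foundation=7, EF_Roofing=4, EF_HVAC install=21, EF_Insulation=18, EF_Painting=38) = 38; EF_Flooring = 38+12 = 50
Expected project duration μ = 50 days. Critical path: Electrical rough-in → Drywall → Painting → Flooring.

Backward pass:
LF_Flooring = 50; LS_Flooring = 50−12 = 38
LF_Painting = LS_Flooring = 38; LS_Painting = 38−12 = 26
LF_Drywall = LS_Painting = 26; LS_Drywall = 26−12 = 14
LF_Insulation = LS_Flooring = 38; LS_Insulation = 38−4 = 34
LF_HVAC install = LS_Flooring = 38; LS_HVAC install = 38−7 = 31
LF_Plumbing rough-in = LS_Drywall = 14; LS_Plumbing rough-in = 14−8 = 6
LF_Electrical rough-in = min(LS_HVAC install=31, LS_Insulation=34, LS_Drywall=14) = 14; LS_Electrical rough-in = 14−14 = 0
LF_Roofing = min(LS_HVAC install=31, LS_Flooring=38) = 31; LS_Roofing = 31−4 = 27
LF_Framing = LS_Insulation = 34; LS_Framing = 34−12 = 22
LF_Foundation = min(LS_Painting=26, LS_Flooring=38) = 26; LS_Foundation = 26−7 = 19
Slack_Roofing = LS_Roofing − ES_Roofing = 27 − 0 = 27

27 days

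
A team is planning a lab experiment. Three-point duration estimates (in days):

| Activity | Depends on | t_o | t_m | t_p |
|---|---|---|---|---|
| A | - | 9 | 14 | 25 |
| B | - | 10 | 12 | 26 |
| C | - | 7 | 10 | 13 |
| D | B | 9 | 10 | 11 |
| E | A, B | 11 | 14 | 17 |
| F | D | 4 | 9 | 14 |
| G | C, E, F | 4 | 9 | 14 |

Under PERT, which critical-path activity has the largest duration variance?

te_A = (9 + 4·14 + 25)/6 = 90/6 = 15; σ²_A = ((25−9)/6)² = 7.111
te_B = (10 + 4·12 + 26)/6 = 84/6 = 14; σ²_B = ((26−10)/6)² = 7.111
te_C = (7 + 4·10 + 13)/6 = 60/6 = 10; σ²_C = ((13−7)/6)² = 1.000
te_D = (9 + 4·10 + 11)/6 = 60/6 = 10; σ²_D = ((11−9)/6)² = 0.111
te_E = (11 + 4·14 + 17)/6 = 84/6 = 14; σ²_E = ((17−11)/6)² = 1.000
te_F = (4 + 4·9 + 14)/6 = 54/6 = 9; σ²_F = ((14−4)/6)² = 2.778
te_G = (4 + 4·9 + 14)/6 = 54/6 = 9; σ²_G = ((14−4)/6)² = 2.778

Forward pass:
ES_A = 0; EF_A = 15
ES_B = 0; EF_B = 14
ES_C = 0; EF_C = 10
ES_D = 14; EF_D = 14+10 = 24
ES_E = max(EF_A=15, EF_B=14) = 15; EF_E = 15+14 = 29
ES_F = 24; EF_F = 24+9 = 33
ES_G = max(EF_C=10, EF_E=29, EF_F=33) = 33; EF_G = 33+9 = 42
Expected project duration μ = 42 days. Critical path: B → D → F → G.

Variances on critical path: σ²_B=7.111, σ²_D=0.111, σ²_F=2.778, σ²_G=2.778.
Largest is σ²_B = 7.111.

B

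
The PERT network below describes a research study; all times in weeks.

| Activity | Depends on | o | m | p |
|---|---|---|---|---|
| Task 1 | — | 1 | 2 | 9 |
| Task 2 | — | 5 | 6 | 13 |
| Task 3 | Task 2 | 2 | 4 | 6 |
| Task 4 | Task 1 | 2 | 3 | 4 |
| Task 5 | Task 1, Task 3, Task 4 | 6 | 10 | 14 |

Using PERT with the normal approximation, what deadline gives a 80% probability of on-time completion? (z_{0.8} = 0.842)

te_Task 1 = (1 + 4·2 + 9)/6 = 18/6 = 3; σ²_Task 1 = ((9−1)/6)² = 1.778
te_Task 2 = (5 + 4·6 + 13)/6 = 42/6 = 7; σ²_Task 2 = ((13−5)/6)² = 1.778
te_Task 3 = (2 + 4·4 + 6)/6 = 24/6 = 4; σ²_Task 3 = ((6−2)/6)² = 0.444
te_Task 4 = (2 + 4·3 + 4)/6 = 18/6 = 3; σ²_Task 4 = ((4−2)/6)² = 0.111
te_Task 5 = (6 + 4·10 + 14)/6 = 60/6 = 10; σ²_Task 5 = ((14−6)/6)² = 1.778

Forward pass:
ES_Task 1 = 0; EF_Task 1 = 3
ES_Task 2 = 0; EF_Task 2 = 7
ES_Task 3 = 7; EF_Task 3 = 7+4 = 11
ES_Task 4 = 3; EF_Task 4 = 3+3 = 6
ES_Task 5 = max(EF_Task 1=3, EF_Task 3=11, EF_Task 4=6) = 11; EF_Task 5 = 11+10 = 21
Expected project duration μ = 21 weeks. Critical path: Task 2 → Task 3 → Task 5.

Variance along critical path = 1.778 + 0.444 + 1.778 = 4.000; σ = 2.000 weeks.
D = μ + z·σ = 21 + 0.842·2.000 = 22.7 weeks

22.7 weeks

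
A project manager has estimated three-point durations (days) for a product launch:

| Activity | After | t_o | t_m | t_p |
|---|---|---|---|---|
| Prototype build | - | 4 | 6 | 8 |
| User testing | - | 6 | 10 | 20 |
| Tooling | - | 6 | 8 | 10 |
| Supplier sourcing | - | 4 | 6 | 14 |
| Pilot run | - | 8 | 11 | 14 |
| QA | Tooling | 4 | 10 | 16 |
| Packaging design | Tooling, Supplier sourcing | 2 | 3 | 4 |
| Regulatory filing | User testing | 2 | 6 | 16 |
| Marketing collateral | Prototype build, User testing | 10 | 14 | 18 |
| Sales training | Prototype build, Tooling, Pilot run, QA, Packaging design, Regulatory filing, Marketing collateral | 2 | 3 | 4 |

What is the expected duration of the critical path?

28 days

te_Prototype build = (4 + 4·6 + 8)/6 = 36/6 = 6
te_User testing = (6 + 4·10 + 20)/6 = 66/6 = 11
te_Tooling = (6 + 4·8 + 10)/6 = 48/6 = 8
te_Supplier sourcing = (4 + 4·6 + 14)/6 = 42/6 = 7
te_Pilot run = (8 + 4·11 + 14)/6 = 66/6 = 11
te_QA = (4 + 4·10 + 16)/6 = 60/6 = 10
te_Packaging design = (2 + 4·3 + 4)/6 = 18/6 = 3
te_Regulatory filing = (2 + 4·6 + 16)/6 = 42/6 = 7
te_Marketing collateral = (10 + 4·14 + 18)/6 = 84/6 = 14
te_Sales training = (2 + 4·3 + 4)/6 = 18/6 = 3

Forward pass:
ES_Prototype build = 0; EF_Prototype build = 6
ES_User testing = 0; EF_User testing = 11
ES_Tooling = 0; EF_Tooling = 8
ES_Supplier sourcing = 0; EF_Supplier sourcing = 7
ES_Pilot run = 0; EF_Pilot run = 11
ES_QA = 8; EF_QA = 8+10 = 18
ES_Packaging design = max(EF_Tooling=8, EF_Supplier sourcing=7) = 8; EF_Packaging design = 8+3 = 11
ES_Regulatory filing = 11; EF_Regulatory filing = 11+7 = 18
ES_Marketing collateral = max(EF_Prototype build=6, EF_User testing=11) = 11; EF_Marketing collateral = 11+14 = 25
ES_Sales training = max(EF_Prototype build=6, EF_Tooling=8, EF_Pilot run=11, EF_QA=18, EF_Packaging design=11, EF_Regulatory filing=18, EF_Marketing collateral=25) = 25; EF_Sales training = 25+3 = 28
Expected project duration μ = 28 days. Critical path: User testing → Marketing collateral → Sales training.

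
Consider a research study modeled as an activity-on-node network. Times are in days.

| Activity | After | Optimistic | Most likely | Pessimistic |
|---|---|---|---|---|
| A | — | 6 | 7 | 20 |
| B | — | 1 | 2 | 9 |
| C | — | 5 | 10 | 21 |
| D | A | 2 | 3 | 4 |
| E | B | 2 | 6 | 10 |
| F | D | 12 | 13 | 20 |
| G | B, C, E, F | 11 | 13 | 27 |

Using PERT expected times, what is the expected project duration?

te_A = (6 + 4·7 + 20)/6 = 54/6 = 9
te_B = (1 + 4·2 + 9)/6 = 18/6 = 3
te_C = (5 + 4·10 + 21)/6 = 66/6 = 11
te_D = (2 + 4·3 + 4)/6 = 18/6 = 3
te_E = (2 + 4·6 + 10)/6 = 36/6 = 6
te_F = (12 + 4·13 + 20)/6 = 84/6 = 14
te_G = (11 + 4·13 + 27)/6 = 90/6 = 15

Forward pass:
ES_A = 0; EF_A = 9
ES_B = 0; EF_B = 3
ES_C = 0; EF_C = 11
ES_D = 9; EF_D = 9+3 = 12
ES_E = 3; EF_E = 3+6 = 9
ES_F = 12; EF_F = 12+14 = 26
ES_G = max(EF_B=3, EF_C=11, EF_E=9, EF_F=26) = 26; EF_G = 26+15 = 41
Expected project duration μ = 41 days. Critical path: A → D → F → G.

41 days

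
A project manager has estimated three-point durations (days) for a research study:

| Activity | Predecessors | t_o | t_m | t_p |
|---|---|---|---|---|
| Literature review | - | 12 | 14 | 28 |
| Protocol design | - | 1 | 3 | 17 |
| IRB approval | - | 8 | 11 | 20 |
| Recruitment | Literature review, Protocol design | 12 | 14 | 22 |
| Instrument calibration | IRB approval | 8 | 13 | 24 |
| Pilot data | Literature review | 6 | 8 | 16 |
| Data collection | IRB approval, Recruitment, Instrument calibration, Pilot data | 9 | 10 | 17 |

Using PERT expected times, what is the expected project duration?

te_Literature review = (12 + 4·14 + 28)/6 = 96/6 = 16
te_Protocol design = (1 + 4·3 + 17)/6 = 30/6 = 5
te_IRB approval = (8 + 4·11 + 20)/6 = 72/6 = 12
te_Recruitment = (12 + 4·14 + 22)/6 = 90/6 = 15
te_Instrument calibration = (8 + 4·13 + 24)/6 = 84/6 = 14
te_Pilot data = (6 + 4·8 + 16)/6 = 54/6 = 9
te_Data collection = (9 + 4·10 + 17)/6 = 66/6 = 11

Forward pass:
ES_Literature review = 0; EF_Literature review = 16
ES_Protocol design = 0; EF_Protocol design = 5
ES_IRB approval = 0; EF_IRB approval = 12
ES_Recruitment = max(EF_Literature review=16, EF_Protocol design=5) = 16; EF_Recruitment = 16+15 = 31
ES_Instrument calibration = 12; EF_Instrument calibration = 12+14 = 26
ES_Pilot data = 16; EF_Pilot data = 16+9 = 25
ES_Data collection = max(EF_IRB approval=12, EF_Recruitment=31, EF_Instrument calibration=26, EF_Pilot data=25) = 31; EF_Data collection = 31+11 = 42
Expected project duration μ = 42 days. Critical path: Literature review → Recruitment → Data collection.

42 days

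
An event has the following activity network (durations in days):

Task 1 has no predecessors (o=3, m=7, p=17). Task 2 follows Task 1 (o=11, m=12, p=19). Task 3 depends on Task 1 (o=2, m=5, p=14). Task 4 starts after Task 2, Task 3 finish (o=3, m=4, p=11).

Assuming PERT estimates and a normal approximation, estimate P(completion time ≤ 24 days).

0.252

te_Task 1 = (3 + 4·7 + 17)/6 = 48/6 = 8; σ²_Task 1 = ((17−3)/6)² = 5.444
te_Task 2 = (11 + 4·12 + 19)/6 = 78/6 = 13; σ²_Task 2 = ((19−11)/6)² = 1.778
te_Task 3 = (2 + 4·5 + 14)/6 = 36/6 = 6; σ²_Task 3 = ((14−2)/6)² = 4.000
te_Task 4 = (3 + 4·4 + 11)/6 = 30/6 = 5; σ²_Task 4 = ((11−3)/6)² = 1.778

Forward pass:
ES_Task 1 = 0; EF_Task 1 = 8
ES_Task 2 = 8; EF_Task 2 = 8+13 = 21
ES_Task 3 = 8; EF_Task 3 = 8+6 = 14
ES_Task 4 = max(EF_Task 2=21, EF_Task 3=14) = 21; EF_Task 4 = 21+5 = 26
Expected project duration μ = 26 days. Critical path: Task 1 → Task 2 → Task 4.

Variance along critical path = 5.444 + 1.778 + 1.778 = 9.000; σ = √9.000 = 3.000 days.
Z = (24 − 26) / 3.000 = -0.667
P(T ≤ 24) = Φ(-0.667) ≈ 0.252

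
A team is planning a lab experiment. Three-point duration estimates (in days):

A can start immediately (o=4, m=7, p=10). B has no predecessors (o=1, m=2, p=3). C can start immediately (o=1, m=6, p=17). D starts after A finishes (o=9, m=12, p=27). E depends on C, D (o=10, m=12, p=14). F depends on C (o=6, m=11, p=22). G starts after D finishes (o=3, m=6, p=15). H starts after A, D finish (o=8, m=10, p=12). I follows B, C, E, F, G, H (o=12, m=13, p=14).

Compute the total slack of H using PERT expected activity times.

2 days

te_A = (4 + 4·7 + 10)/6 = 42/6 = 7
te_B = (1 + 4·2 + 3)/6 = 12/6 = 2
te_C = (1 + 4·6 + 17)/6 = 42/6 = 7
te_D = (9 + 4·12 + 27)/6 = 84/6 = 14
te_E = (10 + 4·12 + 14)/6 = 72/6 = 12
te_F = (6 + 4·11 + 22)/6 = 72/6 = 12
te_G = (3 + 4·6 + 15)/6 = 42/6 = 7
te_H = (8 + 4·10 + 12)/6 = 60/6 = 10
te_I = (12 + 4·13 + 14)/6 = 78/6 = 13

Forward pass:
ES_A = 0; EF_A = 7
ES_B = 0; EF_B = 2
ES_C = 0; EF_C = 7
ES_D = 7; EF_D = 7+14 = 21
ES_E = max(EF_C=7, EF_D=21) = 21; EF_E = 21+12 = 33
ES_F = 7; EF_F = 7+12 = 19
ES_G = 21; EF_G = 21+7 = 28
ES_H = max(EF_A=7, EF_D=21) = 21; EF_H = 21+10 = 31
ES_I = max(EF_B=2, EF_C=7, EF_E=33, EF_F=19, EF_G=28, EF_H=31) = 33; EF_I = 33+13 = 46
Expected project duration μ = 46 days. Critical path: A → D → E → I.

Backward pass:
LF_I = 46; LS_I = 46−13 = 33
LF_H = LS_I = 33; LS_H = 33−10 = 23
LF_G = LS_I = 33; LS_G = 33−7 = 26
LF_F = LS_I = 33; LS_F = 33−12 = 21
LF_E = LS_I = 33; LS_E = 33−12 = 21
LF_D = min(LS_E=21, LS_G=26, LS_H=23) = 21; LS_D = 21−14 = 7
LF_C = min(LS_E=21, LS_F=21, LS_I=33) = 21; LS_C = 21−7 = 14
LF_B = LS_I = 33; LS_B = 33−2 = 31
LF_A = min(LS_D=7, LS_H=23) = 7; LS_A = 7−7 = 0
Slack_H = LS_H − ES_H = 23 − 21 = 2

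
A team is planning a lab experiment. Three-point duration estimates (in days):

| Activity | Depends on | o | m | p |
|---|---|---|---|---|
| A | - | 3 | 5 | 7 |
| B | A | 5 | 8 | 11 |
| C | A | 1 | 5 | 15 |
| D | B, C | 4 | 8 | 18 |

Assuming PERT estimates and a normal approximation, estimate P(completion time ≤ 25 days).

te_A = (3 + 4·5 + 7)/6 = 30/6 = 5; σ²_A = ((7−3)/6)² = 0.444
te_B = (5 + 4·8 + 11)/6 = 48/6 = 8; σ²_B = ((11−5)/6)² = 1.000
te_C = (1 + 4·5 + 15)/6 = 36/6 = 6; σ²_C = ((15−1)/6)² = 5.444
te_D = (4 + 4·8 + 18)/6 = 54/6 = 9; σ²_D = ((18−4)/6)² = 5.444

Forward pass:
ES_A = 0; EF_A = 5
ES_B = 5; EF_B = 5+8 = 13
ES_C = 5; EF_C = 5+6 = 11
ES_D = max(EF_B=13, EF_C=11) = 13; EF_D = 13+9 = 22
Expected project duration μ = 22 days. Critical path: A → B → D.

Variance along critical path = 0.444 + 1.000 + 5.444 = 6.889; σ = √6.889 = 2.625 days.
Z = (25 − 22) / 2.625 = 1.143
P(T ≤ 25) = Φ(1.143) ≈ 0.873

0.873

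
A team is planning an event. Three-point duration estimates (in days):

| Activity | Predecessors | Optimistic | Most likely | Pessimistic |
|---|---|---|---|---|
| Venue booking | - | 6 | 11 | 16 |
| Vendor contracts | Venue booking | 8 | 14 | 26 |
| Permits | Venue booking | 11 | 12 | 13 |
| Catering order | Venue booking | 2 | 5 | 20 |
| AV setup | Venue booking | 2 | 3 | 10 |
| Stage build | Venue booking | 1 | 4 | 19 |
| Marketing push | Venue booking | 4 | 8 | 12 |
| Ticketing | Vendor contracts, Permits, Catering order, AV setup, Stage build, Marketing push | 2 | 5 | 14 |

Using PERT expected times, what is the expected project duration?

te_Venue booking = (6 + 4·11 + 16)/6 = 66/6 = 11
te_Vendor contracts = (8 + 4·14 + 26)/6 = 90/6 = 15
te_Permits = (11 + 4·12 + 13)/6 = 72/6 = 12
te_Catering order = (2 + 4·5 + 20)/6 = 42/6 = 7
te_AV setup = (2 + 4·3 + 10)/6 = 24/6 = 4
te_Stage build = (1 + 4·4 + 19)/6 = 36/6 = 6
te_Marketing push = (4 + 4·8 + 12)/6 = 48/6 = 8
te_Ticketing = (2 + 4·5 + 14)/6 = 36/6 = 6

Forward pass:
ES_Venue booking = 0; EF_Venue booking = 11
ES_Vendor contracts = 11; EF_Vendor contracts = 11+15 = 26
ES_Permits = 11; EF_Permits = 11+12 = 23
ES_Catering order = 11; EF_Catering order = 11+7 = 18
ES_AV setup = 11; EF_AV setup = 11+4 = 15
ES_Stage build = 11; EF_Stage build = 11+6 = 17
ES_Marketing push = 11; EF_Marketing push = 11+8 = 19
ES_Ticketing = max(EF_Vendor contracts=26, EF_Permits=23, EF_Catering order=18, EF_AV setup=15, EF_Stage build=17, EF_Marketing push=19) = 26; EF_Ticketing = 26+6 = 32
Expected project duration μ = 32 days. Critical path: Venue booking → Vendor contracts → Ticketing.

32 days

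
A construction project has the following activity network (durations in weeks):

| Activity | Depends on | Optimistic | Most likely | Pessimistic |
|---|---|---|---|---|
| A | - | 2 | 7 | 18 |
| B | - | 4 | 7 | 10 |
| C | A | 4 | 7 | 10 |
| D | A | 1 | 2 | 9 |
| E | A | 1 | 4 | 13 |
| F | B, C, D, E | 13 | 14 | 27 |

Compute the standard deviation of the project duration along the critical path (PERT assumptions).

3.68 weeks

te_A = (2 + 4·7 + 18)/6 = 48/6 = 8; σ²_A = ((18−2)/6)² = 7.111
te_B = (4 + 4·7 + 10)/6 = 42/6 = 7; σ²_B = ((10−4)/6)² = 1.000
te_C = (4 + 4·7 + 10)/6 = 42/6 = 7; σ²_C = ((10−4)/6)² = 1.000
te_D = (1 + 4·2 + 9)/6 = 18/6 = 3; σ²_D = ((9−1)/6)² = 1.778
te_E = (1 + 4·4 + 13)/6 = 30/6 = 5; σ²_E = ((13−1)/6)² = 4.000
te_F = (13 + 4·14 + 27)/6 = 96/6 = 16; σ²_F = ((27−13)/6)² = 5.444

Forward pass:
ES_A = 0; EF_A = 8
ES_B = 0; EF_B = 7
ES_C = 8; EF_C = 8+7 = 15
ES_D = 8; EF_D = 8+3 = 11
ES_E = 8; EF_E = 8+5 = 13
ES_F = max(EF_B=7, EF_C=15, EF_D=11, EF_E=13) = 15; EF_F = 15+16 = 31
Expected project duration μ = 31 weeks. Critical path: A → C → F.

Variance along critical path = 7.111 + 1.000 + 5.444 = 13.556
σ = √13.556 = 3.682 weeks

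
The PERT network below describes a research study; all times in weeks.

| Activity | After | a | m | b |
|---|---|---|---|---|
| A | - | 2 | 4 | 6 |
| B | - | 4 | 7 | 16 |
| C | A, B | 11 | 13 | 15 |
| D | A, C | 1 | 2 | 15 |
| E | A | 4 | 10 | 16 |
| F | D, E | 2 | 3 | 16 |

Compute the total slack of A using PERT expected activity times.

te_A = (2 + 4·4 + 6)/6 = 24/6 = 4
te_B = (4 + 4·7 + 16)/6 = 48/6 = 8
te_C = (11 + 4·13 + 15)/6 = 78/6 = 13
te_D = (1 + 4·2 + 15)/6 = 24/6 = 4
te_E = (4 + 4·10 + 16)/6 = 60/6 = 10
te_F = (2 + 4·3 + 16)/6 = 30/6 = 5

Forward pass:
ES_A = 0; EF_A = 4
ES_B = 0; EF_B = 8
ES_C = max(EF_A=4, EF_B=8) = 8; EF_C = 8+13 = 21
ES_D = max(EF_A=4, EF_C=21) = 21; EF_D = 21+4 = 25
ES_E = 4; EF_E = 4+10 = 14
ES_F = max(EF_D=25, EF_E=14) = 25; EF_F = 25+5 = 30
Expected project duration μ = 30 weeks. Critical path: B → C → D → F.

Backward pass:
LF_F = 30; LS_F = 30−5 = 25
LF_E = LS_F = 25; LS_E = 25−10 = 15
LF_D = LS_F = 25; LS_D = 25−4 = 21
LF_C = LS_D = 21; LS_C = 21−13 = 8
LF_B = LS_C = 8; LS_B = 8−8 = 0
LF_A = min(LS_C=8, LS_D=21, LS_E=15) = 8; LS_A = 8−4 = 4
Slack_A = LS_A − ES_A = 4 − 0 = 4

4 weeks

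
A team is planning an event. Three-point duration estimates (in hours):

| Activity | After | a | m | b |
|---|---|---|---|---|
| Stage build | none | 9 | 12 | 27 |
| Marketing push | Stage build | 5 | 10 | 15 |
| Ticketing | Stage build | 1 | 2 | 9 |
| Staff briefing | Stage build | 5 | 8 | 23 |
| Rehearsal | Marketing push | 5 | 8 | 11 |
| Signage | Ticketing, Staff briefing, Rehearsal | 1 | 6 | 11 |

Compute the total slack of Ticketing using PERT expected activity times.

15 hours

te_Stage build = (9 + 4·12 + 27)/6 = 84/6 = 14
te_Marketing push = (5 + 4·10 + 15)/6 = 60/6 = 10
te_Ticketing = (1 + 4·2 + 9)/6 = 18/6 = 3
te_Staff briefing = (5 + 4·8 + 23)/6 = 60/6 = 10
te_Rehearsal = (5 + 4·8 + 11)/6 = 48/6 = 8
te_Signage = (1 + 4·6 + 11)/6 = 36/6 = 6

Forward pass:
ES_Stage build = 0; EF_Stage build = 14
ES_Marketing push = 14; EF_Marketing push = 14+10 = 24
ES_Ticketing = 14; EF_Ticketing = 14+3 = 17
ES_Staff briefing = 14; EF_Staff briefing = 14+10 = 24
ES_Rehearsal = 24; EF_Rehearsal = 24+8 = 32
ES_Signage = max(EF_Ticketing=17, EF_Staff briefing=24, EF_Rehearsal=32) = 32; EF_Signage = 32+6 = 38
Expected project duration μ = 38 hours. Critical path: Stage build → Marketing push → Rehearsal → Signage.

Backward pass:
LF_Signage = 38; LS_Signage = 38−6 = 32
LF_Rehearsal = LS_Signage = 32; LS_Rehearsal = 32−8 = 24
LF_Staff briefing = LS_Signage = 32; LS_Staff briefing = 32−10 = 22
LF_Ticketing = LS_Signage = 32; LS_Ticketing = 32−3 = 29
LF_Marketing push = LS_Rehearsal = 24; LS_Marketing push = 24−10 = 14
LF_Stage build = min(LS_Marketing push=14, LS_Ticketing=29, LS_Staff briefing=22) = 14; LS_Stage build = 14−14 = 0
Slack_Ticketing = LS_Ticketing − ES_Ticketing = 29 − 14 = 15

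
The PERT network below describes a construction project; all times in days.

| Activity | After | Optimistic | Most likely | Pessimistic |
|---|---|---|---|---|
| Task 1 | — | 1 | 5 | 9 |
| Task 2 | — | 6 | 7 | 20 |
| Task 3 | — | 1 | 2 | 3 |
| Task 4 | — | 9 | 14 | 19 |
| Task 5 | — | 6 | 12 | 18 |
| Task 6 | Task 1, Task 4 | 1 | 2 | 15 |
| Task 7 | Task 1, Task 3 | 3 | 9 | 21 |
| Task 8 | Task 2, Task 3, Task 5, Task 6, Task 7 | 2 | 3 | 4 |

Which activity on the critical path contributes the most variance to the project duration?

Task 6

te_Task 1 = (1 + 4·5 + 9)/6 = 30/6 = 5; σ²_Task 1 = ((9−1)/6)² = 1.778
te_Task 2 = (6 + 4·7 + 20)/6 = 54/6 = 9; σ²_Task 2 = ((20−6)/6)² = 5.444
te_Task 3 = (1 + 4·2 + 3)/6 = 12/6 = 2; σ²_Task 3 = ((3−1)/6)² = 0.111
te_Task 4 = (9 + 4·14 + 19)/6 = 84/6 = 14; σ²_Task 4 = ((19−9)/6)² = 2.778
te_Task 5 = (6 + 4·12 + 18)/6 = 72/6 = 12; σ²_Task 5 = ((18−6)/6)² = 4.000
te_Task 6 = (1 + 4·2 + 15)/6 = 24/6 = 4; σ²_Task 6 = ((15−1)/6)² = 5.444
te_Task 7 = (3 + 4·9 + 21)/6 = 60/6 = 10; σ²_Task 7 = ((21−3)/6)² = 9.000
te_Task 8 = (2 + 4·3 + 4)/6 = 18/6 = 3; σ²_Task 8 = ((4−2)/6)² = 0.111

Forward pass:
ES_Task 1 = 0; EF_Task 1 = 5
ES_Task 2 = 0; EF_Task 2 = 9
ES_Task 3 = 0; EF_Task 3 = 2
ES_Task 4 = 0; EF_Task 4 = 14
ES_Task 5 = 0; EF_Task 5 = 12
ES_Task 6 = max(EF_Task 1=5, EF_Task 4=14) = 14; EF_Task 6 = 14+4 = 18
ES_Task 7 = max(EF_Task 1=5, EF_Task 3=2) = 5; EF_Task 7 = 5+10 = 15
ES_Task 8 = max(EF_Task 2=9, EF_Task 3=2, EF_Task 5=12, EF_Task 6=18, EF_Task 7=15) = 18; EF_Task 8 = 18+3 = 21
Expected project duration μ = 21 days. Critical path: Task 4 → Task 6 → Task 8.

Variances on critical path: σ²_Task 4=2.778, σ²_Task 6=5.444, σ²_Task 8=0.111.
Largest is σ²_Task 6 = 5.444.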